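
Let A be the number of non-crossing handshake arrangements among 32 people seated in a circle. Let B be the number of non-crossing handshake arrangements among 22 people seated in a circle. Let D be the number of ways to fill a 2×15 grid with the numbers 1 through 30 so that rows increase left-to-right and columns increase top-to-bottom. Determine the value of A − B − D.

25604039

With 32 = 2·16 people, non-crossing handshake pairings are non-crossing perfect matchings on a circle, counted by C_16. So A = C_16 = 35357670.
With 22 = 2·11 people, non-crossing handshake pairings are non-crossing perfect matchings on a circle, counted by C_11. So B = C_11 = 58786.
Standard Young tableaux of shape 2×n are counted by C_n; here n = 15. So D = C_15 = 9694845.
A − B − D = 35357670 − 58786 − 9694845 = 25604039.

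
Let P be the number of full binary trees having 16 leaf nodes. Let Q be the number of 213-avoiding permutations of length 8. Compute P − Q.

A full binary tree with L leaves has L−1 internal nodes and is counted by C_{L−1}; L = 16 gives C_15. So P = C_15 = 9694845.
Permutations of [n] avoiding any single length-3 pattern are counted by C_n; here n = 8. So Q = C_8 = 1430.
P − Q = 9694845 − 1430 = 9693415.

9693415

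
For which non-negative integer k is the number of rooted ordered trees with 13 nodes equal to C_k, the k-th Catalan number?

12

A rooted plane tree on 13 nodes has 12 edges, and such trees are counted by C_12.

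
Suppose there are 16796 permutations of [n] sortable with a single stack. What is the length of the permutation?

Stack-sortable permutations of [n] are counted by C_n. Since C_10 = 16796, the index is 10.

10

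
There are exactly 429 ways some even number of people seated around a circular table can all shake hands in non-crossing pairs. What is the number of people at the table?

Non-crossing handshake pairings of 2n people are counted by C_n, and C_7 = 429.
So n = 7, and there are 2n = 14 people.

14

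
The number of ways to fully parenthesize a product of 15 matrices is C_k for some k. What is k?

14

Parenthesizations of m factors correspond to full binary trees with m leaves, counted by C_{m−1}; m = 15 gives C_14.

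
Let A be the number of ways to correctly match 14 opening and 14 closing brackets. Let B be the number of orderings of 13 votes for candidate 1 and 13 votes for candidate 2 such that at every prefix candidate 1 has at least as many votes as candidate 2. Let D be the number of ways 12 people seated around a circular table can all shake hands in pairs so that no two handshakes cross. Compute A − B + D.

A balanced arrangement of 14 bracket pairs is a Dyck word of semilength 14, so the count is C_14. So A = C_14 = 2674440.
Ballot sequences with n votes each where one side never trails are Dyck words, counted by C_n; here n = 13. So B = C_13 = 742900.
With 12 = 2·6 people, non-crossing handshake pairings are non-crossing perfect matchings on a circle, counted by C_6. So D = C_6 = 132.
A − B + D = 2674440 − 742900 + 132 = 1931672.

1931672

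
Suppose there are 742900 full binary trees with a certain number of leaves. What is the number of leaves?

Full binary trees with L leaves are counted by C_{L−1}, and C_13 = 742900.
So the index is 13, and the number of leaves is 13 + 1 = 14.

14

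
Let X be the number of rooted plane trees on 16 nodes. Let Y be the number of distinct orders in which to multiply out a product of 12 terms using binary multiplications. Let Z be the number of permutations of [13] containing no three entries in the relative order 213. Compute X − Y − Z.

A rooted plane tree on 16 nodes has 15 edges, and such trees are counted by C_15. So X = C_15 = 9694845.
Bracketing 12 factors into binary products is counted by C_{12−1} = C_11. So Y = C_11 = 58786.
Permutations of [n] avoiding any single length-3 pattern are counted by C_n; here n = 13. So Z = C_13 = 742900.
X − Y − Z = 9694845 − 58786 − 742900 = 8893159.

8893159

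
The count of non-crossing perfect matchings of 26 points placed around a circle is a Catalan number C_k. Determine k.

Non-crossing perfect matchings of 2n points on a circle are counted by C_n; with 26 points, n = 13.

13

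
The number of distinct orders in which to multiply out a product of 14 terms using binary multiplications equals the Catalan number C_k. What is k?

Ways to associate a product of 14 factors correspond to binary trees on 14 leaves, so the count is C_13.

13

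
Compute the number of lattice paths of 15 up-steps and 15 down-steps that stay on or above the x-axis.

9694845

Paths of 15 up- and 15 down-steps that never dip below the axis are Dyck paths; their count is C_15.
C_15 = 9694845.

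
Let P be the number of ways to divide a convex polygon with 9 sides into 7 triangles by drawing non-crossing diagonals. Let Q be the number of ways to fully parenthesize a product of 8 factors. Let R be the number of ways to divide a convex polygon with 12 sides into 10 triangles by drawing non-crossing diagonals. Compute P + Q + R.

17654

A convex 9-gon is triangulated into 7 triangles, and the number of such triangulations is the Catalan number C_{9−2} = C_7. So P = C_7 = 429.
Parenthesizations of m factors correspond to full binary trees with m leaves, counted by C_{m−1}; m = 8 gives C_7. So Q = C_7 = 429.
Triangulations of a convex m-gon are counted by C_{m−2}; with m = 12 this is C_10. So R = C_10 = 16796.
P + Q + R = 429 + 429 + 16796 = 17654.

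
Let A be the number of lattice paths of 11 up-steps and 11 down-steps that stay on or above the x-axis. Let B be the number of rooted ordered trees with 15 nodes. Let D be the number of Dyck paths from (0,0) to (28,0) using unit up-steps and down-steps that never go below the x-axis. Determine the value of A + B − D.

Dyck paths of semilength n (length 2n) are counted by C_n; here n = 11. So A = C_11 = 58786.
Rooted ordered (plane) trees on m nodes have m−1 edges and are counted by C_{m−1}; m = 15 gives C_14. So B = C_14 = 2674440.
Paths of 14 up- and 14 down-steps that never dip below the axis are Dyck paths; their count is C_14. So D = C_14 = 2674440.
A + B − D = 58786 + 2674440 − 2674440 = 58786.

58786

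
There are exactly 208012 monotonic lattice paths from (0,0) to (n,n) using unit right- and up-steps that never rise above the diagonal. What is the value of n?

12

Such diagonal-avoiding paths in an n×n grid are counted by C_n, and C_12 = 208012.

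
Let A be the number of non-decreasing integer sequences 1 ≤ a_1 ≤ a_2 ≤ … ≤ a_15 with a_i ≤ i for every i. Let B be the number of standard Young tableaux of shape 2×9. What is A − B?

9689983

Weakly increasing sequences with a_i ≤ i biject with Dyck paths of semilength 15, so there are C_15. So A = C_15 = 9694845.
Standard Young tableaux of shape 2×n are counted by C_n; here n = 9. So B = C_9 = 4862.
A − B = 9694845 − 4862 = 9689983.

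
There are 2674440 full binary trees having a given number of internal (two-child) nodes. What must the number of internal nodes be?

Full binary trees with n internal nodes are counted by C_n; 2674440 = C_14.

14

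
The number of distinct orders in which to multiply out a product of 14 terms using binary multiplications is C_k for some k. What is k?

13

Ways to associate a product of 14 factors correspond to binary trees on 14 leaves, so the count is C_13.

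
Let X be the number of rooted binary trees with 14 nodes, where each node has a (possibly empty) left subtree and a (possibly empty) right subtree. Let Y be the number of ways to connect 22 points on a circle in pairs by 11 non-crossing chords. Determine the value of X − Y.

Rooted binary trees with 14 nodes (each child slot possibly empty) number C_14. So X = C_14 = 2674440.
Pairing 22 circle points by 11 non-crossing chords gives C_11 matchings. So Y = C_11 = 58786.
X − Y = 2674440 − 58786 = 2615654.

2615654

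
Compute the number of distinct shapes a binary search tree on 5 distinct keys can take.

42

There are C_n binary search tree shapes on n keys; with n = 5 that is C_5.
C_5 = C(10,5)/6 = 252/6 = 42.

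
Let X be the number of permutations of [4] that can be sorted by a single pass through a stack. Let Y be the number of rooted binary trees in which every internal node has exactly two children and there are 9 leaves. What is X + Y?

Stack-sortable permutations are exactly the 231-avoiding ones, counted by C_n; here n = 4. So X = C_4 = 14.
A full binary tree with L leaves has L−1 internal nodes and is counted by C_{L−1}; L = 9 gives C_8. So Y = C_8 = 1430.
X + Y = 14 + 1430 = 1444.

1444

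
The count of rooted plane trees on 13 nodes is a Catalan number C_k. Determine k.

12

A rooted plane tree on 13 nodes has 12 edges, and such trees are counted by C_12.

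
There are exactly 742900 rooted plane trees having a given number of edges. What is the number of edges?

Rooted ordered trees with n edges are counted by C_n, and C_13 = 742900.

13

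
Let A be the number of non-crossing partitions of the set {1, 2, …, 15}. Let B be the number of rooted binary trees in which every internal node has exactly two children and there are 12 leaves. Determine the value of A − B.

Non-crossing partitions of an n-element set are counted by C_n; here n = 15. So A = C_15 = 9694845.
Full binary trees with 12 leaves have 12−1 = 11 internal nodes, so there are C_11 of them. So B = C_11 = 58786.
A − B = 9694845 − 58786 = 9636059.

9636059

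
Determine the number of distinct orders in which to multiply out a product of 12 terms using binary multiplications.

58786

Parenthesizations of m factors correspond to full binary trees with m leaves, counted by C_{m−1}; m = 12 gives C_11.
C_11 = C(22,11)/12 = 705432/12 = 58786.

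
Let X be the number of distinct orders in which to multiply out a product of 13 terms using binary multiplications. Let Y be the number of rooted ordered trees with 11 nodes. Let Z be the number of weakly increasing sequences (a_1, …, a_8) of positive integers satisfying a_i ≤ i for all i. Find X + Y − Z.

223378

Parenthesizations of m factors correspond to full binary trees with m leaves, counted by C_{m−1}; m = 13 gives C_12. So X = C_12 = 208012.
Rooted ordered (plane) trees on m nodes have m−1 edges and are counted by C_{m−1}; m = 11 gives C_10. So Y = C_10 = 16796.
Weakly increasing sequences with a_i ≤ i biject with Dyck paths of semilength 8, so there are C_8. So Z = C_8 = 1430.
X + Y − Z = 208012 + 16796 − 1430 = 223378.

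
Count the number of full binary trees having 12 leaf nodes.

A full binary tree with L leaves has L−1 internal nodes and is counted by C_{L−1}; L = 12 gives C_11.
C_11 = C(22,11)/12 = 705432/12 = 58786.

58786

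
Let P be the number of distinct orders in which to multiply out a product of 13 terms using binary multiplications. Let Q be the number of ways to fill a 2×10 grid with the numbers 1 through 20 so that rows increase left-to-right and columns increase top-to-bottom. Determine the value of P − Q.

191216

Parenthesizations of m factors correspond to full binary trees with m leaves, counted by C_{m−1}; m = 13 gives C_12. So P = C_12 = 208012.
By the hook-length formula (or a Dyck-path bijection), SYT of shape 2×10 number C_10. So Q = C_10 = 16796.
P − Q = 208012 − 16796 = 191216.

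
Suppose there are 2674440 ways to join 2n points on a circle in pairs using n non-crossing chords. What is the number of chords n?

14

Non-crossing pairings of 2n points on a circle are counted by C_n; 2674440 = C_14.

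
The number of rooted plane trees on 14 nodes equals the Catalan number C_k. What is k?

Rooted ordered (plane) trees on m nodes have m−1 edges and are counted by C_{m−1}; m = 14 gives C_13.

13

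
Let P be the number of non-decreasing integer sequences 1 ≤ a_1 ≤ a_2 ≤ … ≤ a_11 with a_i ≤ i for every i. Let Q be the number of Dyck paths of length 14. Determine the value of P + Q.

Such sub-staircase sequences of length n are counted by C_n; here n = 11. So P = C_11 = 58786.
A Dyck path with 7 up-steps and 7 down-steps has semilength 7, so there are C_7 of them. So Q = C_7 = 429.
P + Q = 58786 + 429 = 59215.

59215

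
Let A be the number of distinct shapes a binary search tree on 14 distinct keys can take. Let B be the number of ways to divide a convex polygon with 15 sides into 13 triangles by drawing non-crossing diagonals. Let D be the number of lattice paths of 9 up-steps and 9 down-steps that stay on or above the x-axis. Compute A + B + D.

There are C_n binary search tree shapes on n keys; with n = 14 that is C_14. So A = C_14 = 2674440.
A convex 15-gon is triangulated into 13 triangles, and the number of such triangulations is the Catalan number C_{15−2} = C_13. So B = C_13 = 742900.
Paths of 9 up- and 9 down-steps that never dip below the axis are Dyck paths; their count is C_9. So D = C_9 = 4862.
A + B + D = 2674440 + 742900 + 4862 = 3422202.

3422202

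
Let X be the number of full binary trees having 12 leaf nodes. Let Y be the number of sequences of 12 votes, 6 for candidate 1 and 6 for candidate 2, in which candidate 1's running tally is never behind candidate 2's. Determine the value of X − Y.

Full binary trees with 12 leaves have 12−1 = 11 internal nodes, so there are C_11 of them. So X = C_11 = 58786.
Reading a vote for the leader as '(' and for the other as ')' turns such a sequence into a balanced string of 6 pairs, so the count is C_6. So Y = C_6 = 132.
X − Y = 58786 − 132 = 58654.

58654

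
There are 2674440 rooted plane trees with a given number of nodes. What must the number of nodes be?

Rooted ordered trees on m nodes are counted by C_{m−1}. The Catalan number equal to 2674440 is C_14.
So the index is 14, and the number of nodes is 14 + 1 = 15.

15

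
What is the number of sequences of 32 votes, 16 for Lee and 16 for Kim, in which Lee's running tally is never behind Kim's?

Ballot sequences with n votes each where one side never trails are Dyck words, counted by C_n; here n = 16.
C_16 = 35357670.

35357670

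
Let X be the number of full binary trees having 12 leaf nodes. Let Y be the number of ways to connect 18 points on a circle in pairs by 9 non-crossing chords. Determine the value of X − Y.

53924

Full binary trees with 12 leaves have 12−1 = 11 internal nodes, so there are C_11 of them. So X = C_11 = 58786.
Non-crossing perfect matchings of 2n points on a circle are counted by C_n; with 18 points, n = 9. So Y = C_9 = 4862.
X − Y = 58786 − 4862 = 53924.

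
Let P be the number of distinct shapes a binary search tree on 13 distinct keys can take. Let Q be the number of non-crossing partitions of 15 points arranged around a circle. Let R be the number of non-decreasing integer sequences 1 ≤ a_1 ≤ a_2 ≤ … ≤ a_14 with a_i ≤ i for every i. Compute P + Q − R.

7763305

There are C_n binary search tree shapes on n keys; with n = 13 that is C_13. So P = C_13 = 742900.
The non-crossing partitions of [15] form a lattice of size C_15. So Q = C_15 = 9694845.
Weakly increasing sequences with a_i ≤ i biject with Dyck paths of semilength 14, so there are C_14. So R = C_14 = 2674440.
P + Q − R = 742900 + 9694845 − 2674440 = 7763305.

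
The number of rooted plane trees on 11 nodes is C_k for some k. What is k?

Rooted ordered (plane) trees on m nodes have m−1 edges and are counted by C_{m−1}; m = 11 gives C_10.

10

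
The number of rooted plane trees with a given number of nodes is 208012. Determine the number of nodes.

13

Rooted ordered trees on m nodes are counted by C_{m−1}; 208012 = C_12.
So the index is 12, and the number of nodes is 12 + 1 = 13.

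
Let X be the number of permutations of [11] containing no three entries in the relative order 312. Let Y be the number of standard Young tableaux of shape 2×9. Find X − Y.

53924

Permutations of [n] avoiding any single length-3 pattern are counted by C_n; here n = 11. So X = C_11 = 58786.
Standard Young tableaux of shape 2×n are counted by C_n; here n = 9. So Y = C_9 = 4862.
X − Y = 58786 − 4862 = 53924.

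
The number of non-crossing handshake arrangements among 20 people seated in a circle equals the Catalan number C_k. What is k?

With 20 = 2·10 people, non-crossing handshake pairings are non-crossing perfect matchings on a circle, counted by C_10.

10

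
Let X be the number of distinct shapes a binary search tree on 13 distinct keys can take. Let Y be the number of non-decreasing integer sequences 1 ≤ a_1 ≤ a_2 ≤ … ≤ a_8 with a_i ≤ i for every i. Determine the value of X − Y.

There are C_n binary search tree shapes on n keys; with n = 13 that is C_13. So X = C_13 = 742900.
Such sub-staircase sequences of length n are counted by C_n; here n = 8. So Y = C_8 = 1430.
X − Y = 742900 − 1430 = 741470.

741470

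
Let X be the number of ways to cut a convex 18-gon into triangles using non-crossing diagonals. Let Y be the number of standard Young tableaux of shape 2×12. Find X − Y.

35149658

Triangulations of a convex m-gon are counted by C_{m−2}; with m = 18 this is C_16. So X = C_16 = 35357670.
By the hook-length formula (or a Dyck-path bijection), SYT of shape 2×12 number C_12. So Y = C_12 = 208012.
X − Y = 35357670 − 208012 = 35149658.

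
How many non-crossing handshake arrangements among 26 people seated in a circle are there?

With 26 = 2·13 people, non-crossing handshake pairings are non-crossing perfect matchings on a circle, counted by C_13.
C_13 = C(26,13)/14 = 10400600/14 = 742900.

742900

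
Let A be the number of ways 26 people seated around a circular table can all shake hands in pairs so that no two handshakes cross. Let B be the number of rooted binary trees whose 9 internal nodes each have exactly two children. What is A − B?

Non-crossing handshake pairings of 2n people are counted by C_n; 26 people gives n = 13. So A = C_13 = 742900.
Full binary trees with n internal nodes are counted by C_n; here n = 9. So B = C_9 = 4862.
A − B = 742900 − 4862 = 738038.

738038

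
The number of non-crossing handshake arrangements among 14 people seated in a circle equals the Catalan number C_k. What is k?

7

With 14 = 2·7 people, non-crossing handshake pairings are non-crossing perfect matchings on a circle, counted by C_7.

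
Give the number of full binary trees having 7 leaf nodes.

A full binary tree with L leaves has L−1 internal nodes and is counted by C_{L−1}; L = 7 gives C_6.
C_6 = C(12,6)/7 = 924/7 = 132.

132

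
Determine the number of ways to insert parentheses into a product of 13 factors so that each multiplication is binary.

Ways to associate a product of 13 factors correspond to binary trees on 13 leaves, so the count is C_12.
C_12 = 208012.

208012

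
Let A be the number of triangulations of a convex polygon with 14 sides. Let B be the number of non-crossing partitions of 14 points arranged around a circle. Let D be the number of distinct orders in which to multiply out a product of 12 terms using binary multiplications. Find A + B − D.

2823666

Triangulations of a convex m-gon are counted by C_{m−2}; with m = 14 this is C_12. So A = C_12 = 208012.
Non-crossing partitions of an n-element set are counted by C_n; here n = 14. So B = C_14 = 2674440.
Ways to associate a product of 12 factors correspond to binary trees on 12 leaves, so the count is C_11. So D = C_11 = 58786.
A + B − D = 208012 + 2674440 − 58786 = 2823666.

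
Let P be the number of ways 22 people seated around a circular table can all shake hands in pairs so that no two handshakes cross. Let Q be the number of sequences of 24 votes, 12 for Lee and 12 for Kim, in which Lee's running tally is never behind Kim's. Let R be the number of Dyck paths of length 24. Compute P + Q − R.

58786

Non-crossing handshake pairings of 2n people are counted by C_n; 22 people gives n = 11. So P = C_11 = 58786.
Ballot sequences with n votes each where one side never trails are Dyck words, counted by C_n; here n = 12. So Q = C_12 = 208012.
A Dyck path with 12 up-steps and 12 down-steps has semilength 12, so there are C_12 of them. So R = C_12 = 208012.
P + Q − R = 58786 + 208012 − 208012 = 58786.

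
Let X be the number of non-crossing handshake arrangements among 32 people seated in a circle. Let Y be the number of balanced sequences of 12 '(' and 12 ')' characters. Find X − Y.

35149658

With 32 = 2·16 people, non-crossing handshake pairings are non-crossing perfect matchings on a circle, counted by C_16. So X = C_16 = 35357670.
Balanced strings of n pairs of brackets are counted by C_n; here n = 12. So Y = C_12 = 208012.
X − Y = 35357670 − 208012 = 35149658.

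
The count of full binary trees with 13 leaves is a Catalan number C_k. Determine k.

A full binary tree with L leaves has L−1 internal nodes and is counted by C_{L−1}; L = 13 gives C_12.

12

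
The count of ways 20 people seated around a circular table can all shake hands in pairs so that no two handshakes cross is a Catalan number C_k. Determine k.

10

Non-crossing handshake pairings of 2n people are counted by C_n; 20 people gives n = 10.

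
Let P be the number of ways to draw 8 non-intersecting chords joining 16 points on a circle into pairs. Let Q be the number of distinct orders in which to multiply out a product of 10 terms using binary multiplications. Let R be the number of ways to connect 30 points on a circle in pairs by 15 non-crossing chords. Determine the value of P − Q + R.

9691413

Pairing 16 circle points by 8 non-crossing chords gives C_8 matchings. So P = C_8 = 1430.
Ways to associate a product of 10 factors correspond to binary trees on 10 leaves, so the count is C_9. So Q = C_9 = 4862.
Non-crossing perfect matchings of 2n points on a circle are counted by C_n; with 30 points, n = 15. So R = C_15 = 9694845.
P − Q + R = 1430 − 4862 + 9694845 = 9691413.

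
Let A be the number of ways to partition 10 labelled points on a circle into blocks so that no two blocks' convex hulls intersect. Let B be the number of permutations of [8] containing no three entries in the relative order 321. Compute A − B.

15366

Non-crossing partitions of an n-element set are counted by C_n; here n = 10. So A = C_10 = 16796.
Permutations of [n] avoiding any single length-3 pattern are counted by C_n; here n = 8. So B = C_8 = 1430.
A − B = 16796 − 1430 = 15366.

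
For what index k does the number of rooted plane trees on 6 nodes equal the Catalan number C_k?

5

A rooted plane tree on 6 nodes has 5 edges, and such trees are counted by C_5.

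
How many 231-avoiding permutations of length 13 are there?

742900

For any fixed pattern of length 3, the pattern-avoiding permutations of [13] number C_13.
C_13 = C(26,13)/14 = 10400600/14 = 742900.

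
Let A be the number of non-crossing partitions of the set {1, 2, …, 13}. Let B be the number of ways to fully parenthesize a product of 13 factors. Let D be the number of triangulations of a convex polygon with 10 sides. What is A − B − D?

533458

The non-crossing partitions of [13] form a lattice of size C_13. So A = C_13 = 742900.
Ways to associate a product of 13 factors correspond to binary trees on 13 leaves, so the count is C_12. So B = C_12 = 208012.
Triangulations of a convex m-gon are counted by C_{m−2}; with m = 10 this is C_8. So D = C_8 = 1430.
A − B − D = 742900 − 208012 − 1430 = 533458.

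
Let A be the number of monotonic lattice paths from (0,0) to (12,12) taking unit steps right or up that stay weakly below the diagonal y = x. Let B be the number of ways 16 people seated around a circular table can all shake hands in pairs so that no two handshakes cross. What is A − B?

Sub-diagonal monotone paths from (0,0) to (12,12) biject with Dyck paths of semilength 12, giving C_12. So A = C_12 = 208012.
With 16 = 2·8 people, non-crossing handshake pairings are non-crossing perfect matchings on a circle, counted by C_8. So B = C_8 = 1430.
A − B = 208012 − 1430 = 206582.

206582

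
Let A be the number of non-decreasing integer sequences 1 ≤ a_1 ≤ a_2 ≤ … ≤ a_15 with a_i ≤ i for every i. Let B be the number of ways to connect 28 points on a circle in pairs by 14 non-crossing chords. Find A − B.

Such sub-staircase sequences of length n are counted by C_n; here n = 15. So A = C_15 = 9694845.
Non-crossing perfect matchings of 2n points on a circle are counted by C_n; with 28 points, n = 14. So B = C_14 = 2674440.
A − B = 9694845 − 2674440 = 7020405.

7020405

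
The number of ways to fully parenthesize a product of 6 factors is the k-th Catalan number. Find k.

5

Parenthesizations of m factors correspond to full binary trees with m leaves, counted by C_{m−1}; m = 6 gives C_5.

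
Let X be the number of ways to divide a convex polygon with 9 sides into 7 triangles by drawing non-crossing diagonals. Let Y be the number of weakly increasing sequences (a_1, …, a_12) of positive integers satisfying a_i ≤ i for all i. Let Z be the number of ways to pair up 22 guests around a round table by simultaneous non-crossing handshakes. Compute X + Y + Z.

267227

The number of triangulations of a 9-gon is the Catalan number C_7 (index = sides − 2). So X = C_7 = 429.
Such sub-staircase sequences of length n are counted by C_n; here n = 12. So Y = C_12 = 208012.
Non-crossing handshake pairings of 2n people are counted by C_n; 22 people gives n = 11. So Z = C_11 = 58786.
X + Y + Z = 429 + 208012 + 58786 = 267227.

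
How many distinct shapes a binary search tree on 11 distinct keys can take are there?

Binary trees (left/right distinguished) on n nodes are counted by C_n; here n = 11.
C_11 = 58786.

58786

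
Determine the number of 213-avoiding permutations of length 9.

Permutations of [n] avoiding any single length-3 pattern are counted by C_n; here n = 9.
C_9 = C(18,9)/10 = 48620/10 = 4862.

4862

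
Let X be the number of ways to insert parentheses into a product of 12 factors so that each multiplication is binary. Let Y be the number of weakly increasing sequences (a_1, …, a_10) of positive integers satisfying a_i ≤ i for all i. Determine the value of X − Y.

41990

Parenthesizations of m factors correspond to full binary trees with m leaves, counted by C_{m−1}; m = 12 gives C_11. So X = C_11 = 58786.
Weakly increasing sequences with a_i ≤ i biject with Dyck paths of semilength 10, so there are C_10. So Y = C_10 = 16796.
X − Y = 58786 − 16796 = 41990.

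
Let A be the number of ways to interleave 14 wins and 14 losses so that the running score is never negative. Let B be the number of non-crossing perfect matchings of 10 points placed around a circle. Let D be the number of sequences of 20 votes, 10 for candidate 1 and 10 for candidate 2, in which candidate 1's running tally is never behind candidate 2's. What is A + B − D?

Reading a vote for the leader as '(' and for the other as ')' turns such a sequence into a balanced string of 14 pairs, so the count is C_14. So A = C_14 = 2674440.
Pairing 10 circle points by 5 non-crossing chords gives C_5 matchings. So B = C_5 = 42.
Ballot sequences with n votes each where one side never trails are Dyck words, counted by C_n; here n = 10. So D = C_10 = 16796.
A + B − D = 2674440 + 42 − 16796 = 2657686.

2657686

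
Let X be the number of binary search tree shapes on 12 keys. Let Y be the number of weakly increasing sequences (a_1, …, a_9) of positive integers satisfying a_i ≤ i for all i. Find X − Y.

203150

There are C_n binary search tree shapes on n keys; with n = 12 that is C_12. So X = C_12 = 208012.
Weakly increasing sequences with a_i ≤ i biject with Dyck paths of semilength 9, so there are C_9. So Y = C_9 = 4862.
X − Y = 208012 − 4862 = 203150.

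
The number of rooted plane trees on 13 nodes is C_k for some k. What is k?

A rooted plane tree on 13 nodes has 12 edges, and such trees are counted by C_12.

12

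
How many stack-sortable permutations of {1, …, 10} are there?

Stack-sortable permutations are exactly the 231-avoiding ones, counted by C_n; here n = 10.
C_10 = 16796.

16796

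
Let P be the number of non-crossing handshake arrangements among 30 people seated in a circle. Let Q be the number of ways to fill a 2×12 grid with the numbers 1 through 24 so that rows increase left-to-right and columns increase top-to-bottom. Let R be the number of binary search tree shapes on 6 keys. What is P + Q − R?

9902725

With 30 = 2·15 people, non-crossing handshake pairings are non-crossing perfect matchings on a circle, counted by C_15. So P = C_15 = 9694845.
Standard Young tableaux of shape 2×n are counted by C_n; here n = 12. So Q = C_12 = 208012.
Binary trees (left/right distinguished) on n nodes are counted by C_n; here n = 6. So R = C_6 = 132.
P + Q − R = 9694845 + 208012 − 132 = 9902725.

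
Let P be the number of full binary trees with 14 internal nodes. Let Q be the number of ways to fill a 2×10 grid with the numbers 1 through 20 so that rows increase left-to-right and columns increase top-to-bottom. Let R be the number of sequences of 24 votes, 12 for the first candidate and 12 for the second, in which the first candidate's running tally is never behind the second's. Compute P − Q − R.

The number of full binary trees on 14 internal nodes is the Catalan number C_14. So P = C_14 = 2674440.
By the hook-length formula (or a Dyck-path bijection), SYT of shape 2×10 number C_10. So Q = C_10 = 16796.
Ballot sequences with n votes each where one side never trails are Dyck words, counted by C_n; here n = 12. So R = C_12 = 208012.
P − Q − R = 2674440 − 16796 − 208012 = 2449632.

2449632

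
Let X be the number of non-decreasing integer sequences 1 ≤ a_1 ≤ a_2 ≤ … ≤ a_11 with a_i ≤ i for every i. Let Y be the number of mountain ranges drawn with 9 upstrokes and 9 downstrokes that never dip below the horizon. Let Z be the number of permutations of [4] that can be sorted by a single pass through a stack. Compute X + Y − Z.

Such sub-staircase sequences of length n are counted by C_n; here n = 11. So X = C_11 = 58786.
Paths of 9 up- and 9 down-steps that never dip below the axis are Dyck paths; their count is C_9. So Y = C_9 = 4862.
By Knuth's characterisation, the stack-sortable permutations of length 4 are the 231-avoiders, numbering C_4. So Z = C_4 = 14.
X + Y − Z = 58786 + 4862 − 14 = 63634.

63634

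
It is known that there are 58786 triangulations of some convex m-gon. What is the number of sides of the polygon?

Triangulations of a convex m-gon are counted by C_{m−2}. Since C_11 = 58786, the index is 11.
So m − 2 = 11, giving m = 13 sides.

13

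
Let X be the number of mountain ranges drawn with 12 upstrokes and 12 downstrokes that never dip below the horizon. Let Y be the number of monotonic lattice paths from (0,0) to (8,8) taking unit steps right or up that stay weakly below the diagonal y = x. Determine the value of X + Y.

Paths of 12 up- and 12 down-steps that never dip below the axis are Dyck paths; their count is C_12. So X = C_12 = 208012.
Monotone paths in an n×n grid that stay weakly below the diagonal are counted by C_n; here n = 8. So Y = C_8 = 1430.
X + Y = 208012 + 1430 = 209442.

209442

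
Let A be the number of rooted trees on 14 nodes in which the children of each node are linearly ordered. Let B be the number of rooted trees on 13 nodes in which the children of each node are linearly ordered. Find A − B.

A rooted plane tree on 14 nodes has 13 edges, and such trees are counted by C_13. So A = C_13 = 742900.
Rooted ordered (plane) trees on m nodes have m−1 edges and are counted by C_{m−1}; m = 13 gives C_12. So B = C_12 = 208012.
A − B = 742900 − 208012 = 534888.

534888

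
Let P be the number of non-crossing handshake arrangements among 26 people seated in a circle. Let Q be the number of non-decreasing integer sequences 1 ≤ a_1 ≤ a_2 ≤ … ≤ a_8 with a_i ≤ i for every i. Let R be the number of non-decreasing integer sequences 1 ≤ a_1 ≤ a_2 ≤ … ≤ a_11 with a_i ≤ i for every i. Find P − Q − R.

Non-crossing handshake pairings of 2n people are counted by C_n; 26 people gives n = 13. So P = C_13 = 742900.
Such sub-staircase sequences of length n are counted by C_n; here n = 8. So Q = C_8 = 1430.
Such sub-staircase sequences of length n are counted by C_n; here n = 11. So R = C_11 = 58786.
P − Q − R = 742900 − 1430 − 58786 = 682684.

682684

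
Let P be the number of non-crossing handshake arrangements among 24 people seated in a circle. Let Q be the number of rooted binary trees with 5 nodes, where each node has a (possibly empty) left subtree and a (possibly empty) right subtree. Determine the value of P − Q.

With 24 = 2·12 people, non-crossing handshake pairings are non-crossing perfect matchings on a circle, counted by C_12. So P = C_12 = 208012.
Binary trees (left/right distinguished) on n nodes are counted by C_n; here n = 5. So Q = C_5 = 42.
P − Q = 208012 − 42 = 207970.

207970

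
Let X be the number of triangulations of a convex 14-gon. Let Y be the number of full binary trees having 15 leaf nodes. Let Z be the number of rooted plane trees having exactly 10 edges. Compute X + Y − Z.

Triangulations of a convex m-gon are counted by C_{m−2}; with m = 14 this is C_12. So X = C_12 = 208012.
A full binary tree with L leaves has L−1 internal nodes and is counted by C_{L−1}; L = 15 gives C_14. So Y = C_14 = 2674440.
A rooted plane tree with 10 edges has 11 nodes, and the count is C_10. So Z = C_10 = 16796.
X + Y − Z = 208012 + 2674440 − 16796 = 2865656.

2865656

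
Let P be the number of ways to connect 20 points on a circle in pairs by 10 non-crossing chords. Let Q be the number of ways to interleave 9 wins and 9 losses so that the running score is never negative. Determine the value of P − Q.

Pairing 20 circle points by 10 non-crossing chords gives C_10 matchings. So P = C_10 = 16796.
Reading a vote for the leader as '(' and for the other as ')' turns such a sequence into a balanced string of 9 pairs, so the count is C_9. So Q = C_9 = 4862.
P − Q = 16796 − 4862 = 11934.

11934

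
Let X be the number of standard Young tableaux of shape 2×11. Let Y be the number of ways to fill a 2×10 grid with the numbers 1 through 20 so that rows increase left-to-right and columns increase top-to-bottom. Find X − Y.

41990

By the hook-length formula (or a Dyck-path bijection), SYT of shape 2×11 number C_11. So X = C_11 = 58786.
Standard Young tableaux of shape 2×n are counted by C_n; here n = 10. So Y = C_10 = 16796.
X − Y = 58786 − 16796 = 41990.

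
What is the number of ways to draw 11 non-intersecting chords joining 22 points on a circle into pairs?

Pairing 22 circle points by 11 non-crossing chords gives C_11 matchings.
C_11 = C(22,11)/12 = 705432/12 = 58786.

58786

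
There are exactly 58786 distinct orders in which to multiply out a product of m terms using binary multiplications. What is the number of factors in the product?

Parenthesizations of m factors are counted by C_{m−1}. The Catalan number equal to 58786 is C_11.
So the index is 11, and the number of factors is 11 + 1 = 12.

12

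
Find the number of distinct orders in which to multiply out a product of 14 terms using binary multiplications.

742900

Parenthesizations of m factors correspond to full binary trees with m leaves, counted by C_{m−1}; m = 14 gives C_13.
C_13 = C(26,13)/14 = 10400600/14 = 742900.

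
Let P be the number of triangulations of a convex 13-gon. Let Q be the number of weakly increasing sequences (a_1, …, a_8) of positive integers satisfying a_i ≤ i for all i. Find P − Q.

57356

Triangulations of a convex m-gon are counted by C_{m−2}; with m = 13 this is C_11. So P = C_11 = 58786.
Weakly increasing sequences with a_i ≤ i biject with Dyck paths of semilength 8, so there are C_8. So Q = C_8 = 1430.
P − Q = 58786 − 1430 = 57356.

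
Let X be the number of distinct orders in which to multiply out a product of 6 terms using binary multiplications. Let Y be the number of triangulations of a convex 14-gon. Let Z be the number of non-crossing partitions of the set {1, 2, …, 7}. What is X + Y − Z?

207625

Bracketing 6 factors into binary products is counted by C_{6−1} = C_5. So X = C_5 = 42.
Triangulations of a convex m-gon are counted by C_{m−2}; with m = 14 this is C_12. So Y = C_12 = 208012.
The non-crossing partitions of [7] form a lattice of size C_7. So Z = C_7 = 429.
X + Y − Z = 42 + 208012 − 429 = 207625.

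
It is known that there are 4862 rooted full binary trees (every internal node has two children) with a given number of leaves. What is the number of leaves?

Full binary trees with L leaves are counted by C_{L−1}. Since C_9 = 4862, the index is 9.
So the index is 9, and the number of leaves is 9 + 1 = 10.

10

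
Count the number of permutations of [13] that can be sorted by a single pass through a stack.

Stack-sortable permutations are exactly the 231-avoiding ones, counted by C_n; here n = 13.
C_13 = 742900.

742900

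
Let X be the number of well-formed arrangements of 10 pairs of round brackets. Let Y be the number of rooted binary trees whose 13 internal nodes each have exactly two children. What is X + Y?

759696

With 10 pairs the number of balanced bracket strings is the Catalan number C_10. So X = C_10 = 16796.
Full binary trees with n internal nodes are counted by C_n; here n = 13. So Y = C_13 = 742900.
X + Y = 16796 + 742900 = 759696.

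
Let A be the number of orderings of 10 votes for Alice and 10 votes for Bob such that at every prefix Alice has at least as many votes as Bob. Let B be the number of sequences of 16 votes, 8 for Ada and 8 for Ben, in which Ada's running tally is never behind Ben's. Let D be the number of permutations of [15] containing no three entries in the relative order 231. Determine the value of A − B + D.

9710211

Ballot sequences with n votes each where one side never trails are Dyck words, counted by C_n; here n = 10. So A = C_10 = 16796.
Ballot sequences with n votes each where one side never trails are Dyck words, counted by C_n; here n = 8. So B = C_8 = 1430.
For any fixed pattern of length 3, the pattern-avoiding permutations of [15] number C_15. So D = C_15 = 9694845.
A − B + D = 16796 − 1430 + 9694845 = 9710211.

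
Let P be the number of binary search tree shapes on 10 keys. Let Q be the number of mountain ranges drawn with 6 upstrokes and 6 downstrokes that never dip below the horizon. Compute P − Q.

16664

Rooted binary trees with 10 nodes (each child slot possibly empty) number C_10. So P = C_10 = 16796.
Paths of 6 up- and 6 down-steps that never dip below the axis are Dyck paths; their count is C_6. So Q = C_6 = 132.
P − Q = 16796 − 132 = 16664.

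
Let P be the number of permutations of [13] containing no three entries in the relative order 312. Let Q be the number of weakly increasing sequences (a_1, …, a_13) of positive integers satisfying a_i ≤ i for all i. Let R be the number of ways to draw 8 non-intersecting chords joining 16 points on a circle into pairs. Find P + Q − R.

1484370

Permutations of [n] avoiding any single length-3 pattern are counted by C_n; here n = 13. So P = C_13 = 742900.
Such sub-staircase sequences of length n are counted by C_n; here n = 13. So Q = C_13 = 742900.
Non-crossing perfect matchings of 2n points on a circle are counted by C_n; with 16 points, n = 8. So R = C_8 = 1430.
P + Q − R = 742900 + 742900 − 1430 = 1484370.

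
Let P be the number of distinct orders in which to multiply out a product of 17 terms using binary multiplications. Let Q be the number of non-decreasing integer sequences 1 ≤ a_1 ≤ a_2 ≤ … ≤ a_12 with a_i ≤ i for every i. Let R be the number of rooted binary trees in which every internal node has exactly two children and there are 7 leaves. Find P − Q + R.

Parenthesizations of m factors correspond to full binary trees with m leaves, counted by C_{m−1}; m = 17 gives C_16. So P = C_16 = 35357670.
Such sub-staircase sequences of length n are counted by C_n; here n = 12. So Q = C_12 = 208012.
Full binary trees with 7 leaves have 7−1 = 6 internal nodes, so there are C_6 of them. So R = C_6 = 132.
P − Q + R = 35357670 − 208012 + 132 = 35149790.

35149790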